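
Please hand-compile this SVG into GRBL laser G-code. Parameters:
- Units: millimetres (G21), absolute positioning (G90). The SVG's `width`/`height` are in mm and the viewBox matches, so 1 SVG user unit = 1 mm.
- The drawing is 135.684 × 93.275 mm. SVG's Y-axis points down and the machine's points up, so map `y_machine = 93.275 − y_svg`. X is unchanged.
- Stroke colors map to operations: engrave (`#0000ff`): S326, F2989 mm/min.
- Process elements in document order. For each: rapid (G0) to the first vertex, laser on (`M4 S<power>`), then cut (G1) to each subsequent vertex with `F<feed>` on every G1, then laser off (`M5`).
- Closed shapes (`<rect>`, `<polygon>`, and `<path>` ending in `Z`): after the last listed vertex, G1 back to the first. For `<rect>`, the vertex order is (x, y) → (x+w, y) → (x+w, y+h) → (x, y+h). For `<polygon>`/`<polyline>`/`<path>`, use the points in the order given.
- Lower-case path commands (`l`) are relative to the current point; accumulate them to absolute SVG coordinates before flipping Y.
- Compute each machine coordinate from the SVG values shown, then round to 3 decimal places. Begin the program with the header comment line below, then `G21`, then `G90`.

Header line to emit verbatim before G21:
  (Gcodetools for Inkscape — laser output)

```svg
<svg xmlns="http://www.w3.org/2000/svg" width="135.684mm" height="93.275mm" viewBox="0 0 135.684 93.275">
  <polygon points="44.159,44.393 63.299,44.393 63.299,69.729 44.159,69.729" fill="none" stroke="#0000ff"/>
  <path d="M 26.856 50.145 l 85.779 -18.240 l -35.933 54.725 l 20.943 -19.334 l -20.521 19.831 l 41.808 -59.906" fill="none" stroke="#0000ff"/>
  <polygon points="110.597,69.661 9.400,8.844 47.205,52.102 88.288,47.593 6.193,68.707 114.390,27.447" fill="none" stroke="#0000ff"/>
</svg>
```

1 u = 1 mm; y_m = 93.275 − y.

[1] `<polygon>` rectangle, #0000ff→engrave S326 F2989: (44.159,48.882) → (63.299,48.882) → (63.299,23.546) → (44.159,23.546) → (44.159,48.882) (closed)

[2] `<path>` open polyline, #0000ff→engrave S326 F2989: (26.856,43.130) → (112.635,61.370) → (76.702,6.645) → (97.645,25.979) → (77.124,6.148) → (118.932,66.054)

[3] `<polygon>` closed polygon, #0000ff→engrave S326 F2989: (110.597,23.614) → (9.400,84.431) → (47.205,41.173) → (88.288,45.682) → (6.193,24.568) → (114.390,65.828) → (110.597,23.614) (closed)

(Gcodetools for Inkscape — laser output)
G21
G90
G0 X44.159 Y48.882
M4 S326
G1 X63.299 Y48.882 F2989
G1 X63.299 Y23.546 F2989
G1 X44.159 Y23.546 F2989
G1 X44.159 Y48.882 F2989
M5
G0 X26.856 Y43.130
M4 S326
G1 X112.635 Y61.370 F2989
G1 X76.702 Y6.645 F2989
G1 X97.645 Y25.979 F2989
G1 X77.124 Y6.148 F2989
G1 X118.932 Y66.054 F2989
M5
G0 X110.597 Y23.614
M4 S326
G1 X9.400 Y84.431 F2989
G1 X47.205 Y41.173 F2989
G1 X88.288 Y45.682 F2989
G1 X6.193 Y24.568 F2989
G1 X114.390 Y65.828 F2989
G1 X110.597 Y23.614 F2989
M5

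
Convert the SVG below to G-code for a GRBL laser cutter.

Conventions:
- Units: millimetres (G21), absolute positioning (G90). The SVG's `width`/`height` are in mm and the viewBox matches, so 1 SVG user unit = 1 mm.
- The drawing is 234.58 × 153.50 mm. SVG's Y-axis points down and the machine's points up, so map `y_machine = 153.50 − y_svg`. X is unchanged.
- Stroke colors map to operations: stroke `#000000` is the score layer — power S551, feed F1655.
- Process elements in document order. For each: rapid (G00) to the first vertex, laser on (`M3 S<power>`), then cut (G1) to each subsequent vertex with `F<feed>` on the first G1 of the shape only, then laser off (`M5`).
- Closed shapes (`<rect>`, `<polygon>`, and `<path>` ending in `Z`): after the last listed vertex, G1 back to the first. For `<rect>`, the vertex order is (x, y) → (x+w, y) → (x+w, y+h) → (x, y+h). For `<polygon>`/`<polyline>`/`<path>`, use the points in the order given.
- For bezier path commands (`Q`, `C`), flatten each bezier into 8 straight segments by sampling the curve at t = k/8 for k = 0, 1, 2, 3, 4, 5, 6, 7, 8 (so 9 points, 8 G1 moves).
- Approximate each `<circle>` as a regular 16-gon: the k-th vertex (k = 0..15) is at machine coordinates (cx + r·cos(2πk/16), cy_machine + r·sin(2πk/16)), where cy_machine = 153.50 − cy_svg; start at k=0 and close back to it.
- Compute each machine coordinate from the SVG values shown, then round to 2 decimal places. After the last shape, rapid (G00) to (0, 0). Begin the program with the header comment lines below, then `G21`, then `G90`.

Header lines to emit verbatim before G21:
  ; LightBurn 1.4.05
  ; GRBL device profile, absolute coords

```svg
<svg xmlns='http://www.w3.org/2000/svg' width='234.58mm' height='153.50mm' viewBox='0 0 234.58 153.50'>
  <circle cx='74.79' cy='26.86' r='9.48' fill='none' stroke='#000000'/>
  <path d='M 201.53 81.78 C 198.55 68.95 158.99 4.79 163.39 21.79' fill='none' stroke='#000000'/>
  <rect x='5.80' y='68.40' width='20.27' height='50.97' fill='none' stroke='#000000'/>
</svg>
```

viewBox `0 0 234.58 153.50` with mm width/height → 1 unit = 1 mm. Flip: y_m = 153.50 − y_svg.

**Shape 1** — `<circle>` circle, stroke `#000000` → score (S551, F1655). Machine vertices: (84.27,126.64) → (83.55,130.27) → (81.49,133.34) → (78.42,135.40) → (74.79,136.12) → (71.16,135.40) → (68.09,133.34) → (66.03,130.27) → (65.31,126.64) → (66.03,123.01) → (68.09,119.94) → (71.16,117.88) → (74.79,117.16) → (78.42,117.88) → (81.49,119.94) → (83.55,123.01) → (84.27,126.64). Closed: final G1 returns to the first vertex.

**Shape 2** — `<path>` cubic bezier, stroke `#000000` → score (S551, F1655). Control points (SVG): P0=(201.53,81.78), P1=(198.55,68.95), P2=(158.99,4.79), P3=(163.39,21.79); sampled at t=k/8. Machine vertices: (201.53,71.72) → (198.86,78.68) → (193.69,88.90) → (186.99,100.82) → (179.69,112.90) → (172.74,123.58) → (167.07,131.31) → (163.64,134.54) → (163.39,131.71). Open path.

**Shape 3** — `<rect>` rectangle, stroke `#000000` → score (S551, F1655). Machine vertices: (5.80,85.10) → (26.07,85.10) → (26.07,34.13) → (5.80,34.13) → (5.80,85.10). Closed: final G1 returns to the first vertex.

; LightBurn 1.4.05
; GRBL device profile, absolute coords
G21
G90
G00 X84.27 Y126.64
M3 S551
G1 X83.55 Y130.27 F1655
G1 X81.49 Y133.34
G1 X78.42 Y135.40
G1 X74.79 Y136.12
G1 X71.16 Y135.40
G1 X68.09 Y133.34
G1 X66.03 Y130.27
G1 X65.31 Y126.64
G1 X66.03 Y123.01
G1 X68.09 Y119.94
G1 X71.16 Y117.88
G1 X74.79 Y117.16
G1 X78.42 Y117.88
G1 X81.49 Y119.94
G1 X83.55 Y123.01
G1 X84.27 Y126.64
M5
G00 X201.53 Y71.72
M3 S551
G1 X198.86 Y78.68 F1655
G1 X193.69 Y88.90
G1 X186.99 Y100.82
G1 X179.69 Y112.90
G1 X172.74 Y123.58
G1 X167.07 Y131.31
G1 X163.64 Y134.54
G1 X163.39 Y131.71
M5
G00 X5.80 Y85.10
M3 S551
G1 X26.07 Y85.10 F1655
G1 X26.07 Y34.13
G1 X5.80 Y34.13
G1 X5.80 Y85.10
M5
G00 X0.00 Y0.00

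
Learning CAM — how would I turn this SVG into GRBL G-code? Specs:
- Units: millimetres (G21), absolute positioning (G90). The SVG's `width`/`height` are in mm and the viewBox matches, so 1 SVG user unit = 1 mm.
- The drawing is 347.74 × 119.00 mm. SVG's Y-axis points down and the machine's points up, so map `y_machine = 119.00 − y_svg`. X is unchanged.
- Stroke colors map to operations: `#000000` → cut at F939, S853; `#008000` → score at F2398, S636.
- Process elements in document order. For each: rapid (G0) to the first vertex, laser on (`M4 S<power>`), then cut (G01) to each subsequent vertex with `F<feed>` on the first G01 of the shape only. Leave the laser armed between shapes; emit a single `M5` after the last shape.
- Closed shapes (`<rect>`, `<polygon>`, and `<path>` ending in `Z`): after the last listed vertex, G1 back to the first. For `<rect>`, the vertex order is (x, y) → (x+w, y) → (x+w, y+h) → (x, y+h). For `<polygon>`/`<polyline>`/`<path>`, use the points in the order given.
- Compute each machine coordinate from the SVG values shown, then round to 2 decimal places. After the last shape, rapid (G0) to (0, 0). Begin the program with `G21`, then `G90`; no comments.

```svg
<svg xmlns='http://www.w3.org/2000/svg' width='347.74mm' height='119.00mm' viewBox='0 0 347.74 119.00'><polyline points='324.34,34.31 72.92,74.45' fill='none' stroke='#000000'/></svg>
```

viewBox `0 0 347.74 119.00` with mm width/height → 1 unit = 1 mm. Flip: y_m = 119.00 − y_svg.

**Shape 1** — `<polyline>` line segment, stroke `#000000` → cut (S853, F939). Machine vertices: (324.34,84.69) → (72.92,44.55). Open path.

G21
G90
G0 X324.34 Y84.69
M4 S853
G01 X72.92 Y44.55 F939
M5
G0 X0.00 Y0.00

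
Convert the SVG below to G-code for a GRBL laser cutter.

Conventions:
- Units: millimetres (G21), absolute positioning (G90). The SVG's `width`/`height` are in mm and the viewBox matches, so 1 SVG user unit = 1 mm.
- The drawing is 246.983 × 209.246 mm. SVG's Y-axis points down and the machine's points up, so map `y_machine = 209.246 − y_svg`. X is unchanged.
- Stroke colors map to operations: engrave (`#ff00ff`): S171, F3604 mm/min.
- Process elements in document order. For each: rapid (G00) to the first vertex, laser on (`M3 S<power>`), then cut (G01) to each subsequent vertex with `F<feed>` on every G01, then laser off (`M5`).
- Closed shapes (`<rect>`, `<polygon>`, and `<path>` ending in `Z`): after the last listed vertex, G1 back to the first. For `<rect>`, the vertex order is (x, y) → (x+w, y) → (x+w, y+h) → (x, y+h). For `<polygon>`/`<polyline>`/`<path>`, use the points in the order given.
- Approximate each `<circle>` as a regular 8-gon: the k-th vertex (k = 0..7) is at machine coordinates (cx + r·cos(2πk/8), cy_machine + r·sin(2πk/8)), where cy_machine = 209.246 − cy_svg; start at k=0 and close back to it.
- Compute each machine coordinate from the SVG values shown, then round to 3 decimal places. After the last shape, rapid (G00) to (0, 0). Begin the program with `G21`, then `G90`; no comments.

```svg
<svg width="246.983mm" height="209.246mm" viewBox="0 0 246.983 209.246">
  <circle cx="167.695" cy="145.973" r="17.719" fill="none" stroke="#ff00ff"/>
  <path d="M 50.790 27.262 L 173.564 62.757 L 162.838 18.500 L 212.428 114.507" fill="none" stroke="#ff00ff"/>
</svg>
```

G21
G90
G00 X185.414 Y63.273
M3 S171
G01 X180.224 Y75.802 F3604
G01 X167.695 Y80.992 F3604
G01 X155.166 Y75.802 F3604
G01 X149.976 Y63.273 F3604
G01 X155.166 Y50.744 F3604
G01 X167.695 Y45.554 F3604
G01 X180.224 Y50.744 F3604
G01 X185.414 Y63.273 F3604
M5
G00 X50.790 Y181.984
M3 S171
G01 X173.564 Y146.489 F3604
G01 X162.838 Y190.746 F3604
G01 X212.428 Y94.739 F3604
M5
G00 X0.000 Y0.000

Since the viewBox matches the mm dimensions, user units are millimetres directly. The only transform is the Y-flip y_m = 209.246 − y_svg.

Shape 1 is a circle drawn with `<circle>`. Its stroke #ff00ff means engrave at S171, F3604. After flipping Y the toolpath is (185.414,63.273) → (180.224,75.802) → (167.695,80.992) → (155.166,75.802) → (149.976,63.273) → (155.166,50.744) → (167.695,45.554) → (180.224,50.744) → (185.414,63.273), returning to the start.

Shape 2 is a open polyline drawn with `<path>`. Its stroke #ff00ff means engrave at S171, F3604. After flipping Y the toolpath is (50.790,181.984) → (173.564,146.489) → (162.838,190.746) → (212.428,94.739).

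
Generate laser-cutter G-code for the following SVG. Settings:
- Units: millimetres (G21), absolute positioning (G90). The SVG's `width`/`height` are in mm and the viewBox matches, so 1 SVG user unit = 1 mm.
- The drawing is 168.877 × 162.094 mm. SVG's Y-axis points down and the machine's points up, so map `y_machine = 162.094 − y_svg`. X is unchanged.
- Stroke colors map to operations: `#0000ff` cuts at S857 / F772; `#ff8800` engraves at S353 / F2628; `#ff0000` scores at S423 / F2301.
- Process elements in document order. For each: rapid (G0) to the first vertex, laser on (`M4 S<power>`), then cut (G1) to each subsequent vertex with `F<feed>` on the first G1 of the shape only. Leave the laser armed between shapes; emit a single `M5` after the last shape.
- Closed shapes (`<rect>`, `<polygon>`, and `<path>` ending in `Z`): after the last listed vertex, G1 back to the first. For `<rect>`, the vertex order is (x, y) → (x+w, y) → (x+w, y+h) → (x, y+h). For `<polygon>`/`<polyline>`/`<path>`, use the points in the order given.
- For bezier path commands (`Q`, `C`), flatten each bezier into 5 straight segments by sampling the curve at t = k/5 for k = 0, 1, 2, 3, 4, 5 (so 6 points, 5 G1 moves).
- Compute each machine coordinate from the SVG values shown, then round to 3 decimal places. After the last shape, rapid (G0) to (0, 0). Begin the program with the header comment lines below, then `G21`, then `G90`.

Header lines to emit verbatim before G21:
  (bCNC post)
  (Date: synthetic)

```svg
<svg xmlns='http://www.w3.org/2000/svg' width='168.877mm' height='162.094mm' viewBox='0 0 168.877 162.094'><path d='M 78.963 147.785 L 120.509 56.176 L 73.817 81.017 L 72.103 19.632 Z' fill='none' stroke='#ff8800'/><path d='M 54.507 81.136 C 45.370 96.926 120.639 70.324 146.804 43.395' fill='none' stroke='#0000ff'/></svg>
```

(bCNC post)
(Date: synthetic)
G21
G90
G0 X78.963 Y14.309
M4 S353
G1 X120.509 Y105.918 F2628
G1 X73.817 Y81.077
G1 X72.103 Y142.462
G1 X78.963 Y14.309
G0 X54.507 Y80.958
M4 S857
G1 X58.085 Y76.235 F772
G1 X75.513 Y79.666
G1 X100.381 Y89.233
G1 X126.281 Y102.917
G1 X146.804 Y118.699
M5
G0 X0.000 Y0.000

viewBox `0 0 168.877 162.094` with mm width/height → 1 unit = 1 mm. Flip: y_m = 162.094 − y_svg.

**Shape 1** — `<path>` closed polygon, stroke `#ff8800` → engrave (S353, F2628). Machine vertices: (78.963,14.309) → (120.509,105.918) → (73.817,81.077) → (72.103,142.462) → (78.963,14.309). Closed: final G1 returns to the first vertex.

**Shape 2** — `<path>` cubic bezier, stroke `#0000ff` → cut (S857, F772). Control points (SVG): P0=(54.507,81.136), P1=(45.370,96.926), P2=(120.639,70.324), P3=(146.804,43.395); sampled at t=k/5. Machine vertices: (54.507,80.958) → (58.085,76.235) → (75.513,79.666) → (100.381,89.233) → (126.281,102.917) → (146.804,118.699). Open path.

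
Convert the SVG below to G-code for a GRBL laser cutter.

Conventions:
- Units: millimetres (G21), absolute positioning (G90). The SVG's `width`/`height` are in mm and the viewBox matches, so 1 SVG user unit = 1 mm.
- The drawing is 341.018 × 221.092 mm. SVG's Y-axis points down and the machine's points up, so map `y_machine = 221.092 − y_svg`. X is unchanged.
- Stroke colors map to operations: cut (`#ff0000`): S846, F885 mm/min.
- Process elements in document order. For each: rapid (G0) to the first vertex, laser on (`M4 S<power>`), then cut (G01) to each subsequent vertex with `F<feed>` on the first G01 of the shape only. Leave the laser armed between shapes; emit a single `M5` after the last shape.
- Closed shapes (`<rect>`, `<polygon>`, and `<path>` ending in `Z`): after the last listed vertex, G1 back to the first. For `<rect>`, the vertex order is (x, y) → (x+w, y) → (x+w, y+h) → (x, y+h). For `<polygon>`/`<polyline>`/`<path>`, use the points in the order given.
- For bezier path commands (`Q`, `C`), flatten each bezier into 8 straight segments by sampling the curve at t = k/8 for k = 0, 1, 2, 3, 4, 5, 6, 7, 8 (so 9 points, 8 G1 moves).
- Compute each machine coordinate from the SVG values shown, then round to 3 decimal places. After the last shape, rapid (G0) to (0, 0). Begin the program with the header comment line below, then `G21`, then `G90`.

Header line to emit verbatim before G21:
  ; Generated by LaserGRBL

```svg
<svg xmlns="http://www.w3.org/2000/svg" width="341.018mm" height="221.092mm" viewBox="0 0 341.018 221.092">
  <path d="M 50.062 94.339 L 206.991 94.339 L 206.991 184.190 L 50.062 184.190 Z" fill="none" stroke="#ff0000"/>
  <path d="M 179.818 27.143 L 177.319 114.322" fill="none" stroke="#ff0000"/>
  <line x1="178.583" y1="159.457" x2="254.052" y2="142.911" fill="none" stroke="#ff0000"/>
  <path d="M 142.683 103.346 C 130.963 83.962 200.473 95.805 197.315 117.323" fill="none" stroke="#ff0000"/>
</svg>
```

; Generated by LaserGRBL
G21
G90
G0 X50.062 Y126.753
M4 S846
G01 X206.991 Y126.753 F885
G01 X206.991 Y36.902
G01 X50.062 Y36.902
G01 X50.062 Y126.753
G0 X179.818 Y193.949
M4 S846
G01 X177.319 Y106.770 F885
G0 X178.583 Y61.635
M4 S846
G01 X254.052 Y78.181 F885
G0 X142.683 Y117.746
M4 S846
G01 X141.795 Y123.593 F885
G01 X146.719 Y126.766
G01 X155.651 Y127.516
G01 X166.788 Y126.096
G01 X178.327 Y122.759
G01 X188.463 Y117.757
G01 X195.394 Y111.343
G01 X197.315 Y103.769
M5
G0 X0.000 Y0.000

1 u = 1 mm; y_m = 221.092 − y.

[1] `<path>` rectangle, #ff0000→cut S846 F885: (50.062,126.753) → (206.991,126.753) → (206.991,36.902) → (50.062,36.902) → (50.062,126.753) (closed)

[2] `<path>` line segment, #ff0000→cut S846 F885: (179.818,193.949) → (177.319,106.770)

[3] `<line>` line segment, #ff0000→cut S846 F885: (178.583,61.635) → (254.052,78.181)

[4] `<path>` cubic bezier, #ff0000→cut S846 F885: (142.683,117.746) → (141.795,123.593) → (146.719,126.766) → (155.651,127.516) → (166.788,126.096) → (178.327,122.759) → (188.463,117.757) → (195.394,111.343) → (197.315,103.769)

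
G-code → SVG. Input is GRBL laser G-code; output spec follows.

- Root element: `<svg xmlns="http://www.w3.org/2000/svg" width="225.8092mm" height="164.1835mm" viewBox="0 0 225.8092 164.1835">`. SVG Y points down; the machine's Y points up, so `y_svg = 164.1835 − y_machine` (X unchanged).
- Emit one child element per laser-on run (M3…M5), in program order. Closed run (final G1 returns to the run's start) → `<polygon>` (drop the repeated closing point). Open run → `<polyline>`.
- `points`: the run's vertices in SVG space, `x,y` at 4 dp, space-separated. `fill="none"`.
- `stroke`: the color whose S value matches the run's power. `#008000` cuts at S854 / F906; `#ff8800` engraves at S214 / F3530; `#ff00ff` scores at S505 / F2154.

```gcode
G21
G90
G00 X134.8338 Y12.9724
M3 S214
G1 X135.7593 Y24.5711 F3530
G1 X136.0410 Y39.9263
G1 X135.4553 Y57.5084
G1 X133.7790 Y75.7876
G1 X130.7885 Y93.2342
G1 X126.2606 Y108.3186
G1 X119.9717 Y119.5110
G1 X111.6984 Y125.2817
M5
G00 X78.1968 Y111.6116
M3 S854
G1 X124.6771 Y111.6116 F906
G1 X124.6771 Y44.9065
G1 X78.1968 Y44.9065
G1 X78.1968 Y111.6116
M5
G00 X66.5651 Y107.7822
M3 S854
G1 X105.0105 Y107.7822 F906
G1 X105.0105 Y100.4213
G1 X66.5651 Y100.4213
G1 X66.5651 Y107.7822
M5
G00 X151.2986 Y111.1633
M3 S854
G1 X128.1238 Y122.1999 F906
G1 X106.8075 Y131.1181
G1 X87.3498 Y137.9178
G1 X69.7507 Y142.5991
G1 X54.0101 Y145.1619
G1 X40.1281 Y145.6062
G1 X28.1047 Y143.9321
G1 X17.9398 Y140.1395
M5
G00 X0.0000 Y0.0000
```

<svg xmlns="http://www.w3.org/2000/svg" width="225.8092mm" height="164.1835mm" viewBox="0 0 225.8092 164.1835">
  <polyline points="134.8338,151.2111 135.7593,139.6124 136.0410,124.2572 135.4553,106.6751 133.7790,88.3959 130.7885,70.9493 126.2606,55.8649 119.9717,44.6725 111.6984,38.9018" fill="none" stroke="#ff8800"/>
  <polygon points="78.1968,52.5719 124.6771,52.5719 124.6771,119.2770 78.1968,119.2770" fill="none" stroke="#008000"/>
  <polygon points="66.5651,56.4013 105.0105,56.4013 105.0105,63.7622 66.5651,63.7622" fill="none" stroke="#008000"/>
  <polyline points="151.2986,53.0202 128.1238,41.9836 106.8075,33.0654 87.3498,26.2657 69.7507,21.5844 54.0101,19.0216 40.1281,18.5773 28.1047,20.2514 17.9398,24.0440" fill="none" stroke="#008000"/>
</svg>

Each laser-on run becomes one SVG element. Flip Y back into SVG space with y_svg = 164.1835 − y_machine.

Run 1: power S214 maps to stroke `#ff8800` (engrave). The run is open, so emit a `<polyline>` with points (Y-flipped): 134.8338,151.2111 135.7593,139.6124 136.0410,124.2572 135.4553,106.6751 133.7790,88.3959 130.7885,70.9493 126.2606,55.8649 119.9717,44.6725 111.6984,38.9018.

Run 2: the run's S854 means `#008000` (cut). The run returns to its start, so emit a `<polygon>` with points (Y-flipped): 78.1968,52.5719 124.6771,52.5719 124.6771,119.2770 78.1968,119.2770.

Run 3: S854 ⇒ cut layer `#008000`. The run returns to its start, so emit a `<polygon>` with points (Y-flipped): 66.5651,56.4013 105.0105,56.4013 105.0105,63.7622 66.5651,63.7622.

Run 4: the run's S854 means `#008000` (cut). The run is open, so emit a `<polyline>` with points (Y-flipped): 151.2986,53.0202 128.1238,41.9836 106.8075,33.0654 87.3498,26.2657 69.7507,21.5844 54.0101,19.0216 40.1281,18.5773 28.1047,20.2514 17.9398,24.0440.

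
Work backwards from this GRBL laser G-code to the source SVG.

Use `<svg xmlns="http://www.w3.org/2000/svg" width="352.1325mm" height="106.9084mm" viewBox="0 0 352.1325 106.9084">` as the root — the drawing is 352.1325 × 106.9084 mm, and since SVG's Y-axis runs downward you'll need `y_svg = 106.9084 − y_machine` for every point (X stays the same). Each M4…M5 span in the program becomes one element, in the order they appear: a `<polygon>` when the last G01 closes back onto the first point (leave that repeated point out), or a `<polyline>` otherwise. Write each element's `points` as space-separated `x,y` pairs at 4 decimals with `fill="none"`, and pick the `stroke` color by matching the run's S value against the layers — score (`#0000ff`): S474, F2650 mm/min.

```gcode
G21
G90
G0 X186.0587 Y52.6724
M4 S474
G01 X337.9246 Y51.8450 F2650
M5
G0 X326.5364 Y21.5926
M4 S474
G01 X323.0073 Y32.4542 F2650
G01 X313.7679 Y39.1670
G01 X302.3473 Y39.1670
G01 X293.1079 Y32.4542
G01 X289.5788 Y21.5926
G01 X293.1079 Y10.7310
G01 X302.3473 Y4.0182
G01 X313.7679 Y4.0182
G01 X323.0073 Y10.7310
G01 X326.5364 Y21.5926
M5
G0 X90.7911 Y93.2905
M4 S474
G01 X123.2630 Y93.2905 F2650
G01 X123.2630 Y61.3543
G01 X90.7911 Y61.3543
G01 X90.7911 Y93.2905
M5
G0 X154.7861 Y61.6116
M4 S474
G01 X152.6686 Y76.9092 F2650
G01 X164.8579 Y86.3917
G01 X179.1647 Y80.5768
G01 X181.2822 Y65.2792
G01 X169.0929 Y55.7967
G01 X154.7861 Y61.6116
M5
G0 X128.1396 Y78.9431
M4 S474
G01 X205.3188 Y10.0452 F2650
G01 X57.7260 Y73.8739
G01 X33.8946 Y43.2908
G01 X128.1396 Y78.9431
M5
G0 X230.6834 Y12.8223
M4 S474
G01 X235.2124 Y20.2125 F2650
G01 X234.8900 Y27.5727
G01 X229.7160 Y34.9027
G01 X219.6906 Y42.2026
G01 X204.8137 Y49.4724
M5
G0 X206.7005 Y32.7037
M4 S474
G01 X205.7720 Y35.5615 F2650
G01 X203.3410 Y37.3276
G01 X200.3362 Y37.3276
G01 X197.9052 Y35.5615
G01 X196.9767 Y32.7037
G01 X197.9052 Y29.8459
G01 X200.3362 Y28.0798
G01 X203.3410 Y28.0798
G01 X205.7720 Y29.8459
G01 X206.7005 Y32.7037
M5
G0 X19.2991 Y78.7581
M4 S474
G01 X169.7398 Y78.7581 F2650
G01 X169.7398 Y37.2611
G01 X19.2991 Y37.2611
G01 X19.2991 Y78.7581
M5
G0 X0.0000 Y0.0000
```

Each laser-on run becomes one SVG element. Flip Y back into SVG space with y_svg = 106.9084 − y_machine. Every run uses S474, so all elements get stroke `#0000ff` (score).

Run 1: The run is open, so emit a `<polyline>` with points (Y-flipped): 186.0587,54.2360 337.9246,55.0634.

Run 2: The run returns to its start, so emit a `<polygon>` with points (Y-flipped): 326.5364,85.3158 323.0073,74.4542 313.7679,67.7414 302.3473,67.7414 293.1079,74.4542 289.5788,85.3158 293.1079,96.1774 302.3473,102.8902 313.7679,102.8902 323.0073,96.1774.

Run 3: The run returns to its start, so emit a `<polygon>` with points (Y-flipped): 90.7911,13.6179 123.2630,13.6179 123.2630,45.5541 90.7911,45.5541.

Run 4: The run returns to its start, so emit a `<polygon>` with points (Y-flipped): 154.7861,45.2968 152.6686,29.9992 164.8579,20.5167 179.1647,26.3316 181.2822,41.6292 169.0929,51.1117.

Run 5: The run returns to its start, so emit a `<polygon>` with points (Y-flipped): 128.1396,27.9653 205.3188,96.8632 57.7260,33.0345 33.8946,63.6176.

Run 6: The run is open, so emit a `<polyline>` with points (Y-flipped): 230.6834,94.0861 235.2124,86.6959 234.8900,79.3357 229.7160,72.0057 219.6906,64.7058 204.8137,57.4360.

Run 7: The run returns to its start, so emit a `<polygon>` with points (Y-flipped): 206.7005,74.2047 205.7720,71.3469 203.3410,69.5808 200.3362,69.5808 197.9052,71.3469 196.9767,74.2047 197.9052,77.0625 200.3362,78.8286 203.3410,78.8286 205.7720,77.0625.

Run 8: The run returns to its start, so emit a `<polygon>` with points (Y-flipped): 19.2991,28.1503 169.7398,28.1503 169.7398,69.6473 19.2991,69.6473.

<svg xmlns="http://www.w3.org/2000/svg" width="352.1325mm" height="106.9084mm" viewBox="0 0 352.1325 106.9084">
  <polyline points="186.0587,54.2360 337.9246,55.0634" fill="none" stroke="#0000ff"/>
  <polygon points="326.5364,85.3158 323.0073,74.4542 313.7679,67.7414 302.3473,67.7414 293.1079,74.4542 289.5788,85.3158 293.1079,96.1774 302.3473,102.8902 313.7679,102.8902 323.0073,96.1774" fill="none" stroke="#0000ff"/>
  <polygon points="90.7911,13.6179 123.2630,13.6179 123.2630,45.5541 90.7911,45.5541" fill="none" stroke="#0000ff"/>
  <polygon points="154.7861,45.2968 152.6686,29.9992 164.8579,20.5167 179.1647,26.3316 181.2822,41.6292 169.0929,51.1117" fill="none" stroke="#0000ff"/>
  <polygon points="128.1396,27.9653 205.3188,96.8632 57.7260,33.0345 33.8946,63.6176" fill="none" stroke="#0000ff"/>
  <polyline points="230.6834,94.0861 235.2124,86.6959 234.8900,79.3357 229.7160,72.0057 219.6906,64.7058 204.8137,57.4360" fill="none" stroke="#0000ff"/>
  <polygon points="206.7005,74.2047 205.7720,71.3469 203.3410,69.5808 200.3362,69.5808 197.9052,71.3469 196.9767,74.2047 197.9052,77.0625 200.3362,78.8286 203.3410,78.8286 205.7720,77.0625" fill="none" stroke="#0000ff"/>
  <polygon points="19.2991,28.1503 169.7398,28.1503 169.7398,69.6473 19.2991,69.6473" fill="none" stroke="#0000ff"/>
</svg>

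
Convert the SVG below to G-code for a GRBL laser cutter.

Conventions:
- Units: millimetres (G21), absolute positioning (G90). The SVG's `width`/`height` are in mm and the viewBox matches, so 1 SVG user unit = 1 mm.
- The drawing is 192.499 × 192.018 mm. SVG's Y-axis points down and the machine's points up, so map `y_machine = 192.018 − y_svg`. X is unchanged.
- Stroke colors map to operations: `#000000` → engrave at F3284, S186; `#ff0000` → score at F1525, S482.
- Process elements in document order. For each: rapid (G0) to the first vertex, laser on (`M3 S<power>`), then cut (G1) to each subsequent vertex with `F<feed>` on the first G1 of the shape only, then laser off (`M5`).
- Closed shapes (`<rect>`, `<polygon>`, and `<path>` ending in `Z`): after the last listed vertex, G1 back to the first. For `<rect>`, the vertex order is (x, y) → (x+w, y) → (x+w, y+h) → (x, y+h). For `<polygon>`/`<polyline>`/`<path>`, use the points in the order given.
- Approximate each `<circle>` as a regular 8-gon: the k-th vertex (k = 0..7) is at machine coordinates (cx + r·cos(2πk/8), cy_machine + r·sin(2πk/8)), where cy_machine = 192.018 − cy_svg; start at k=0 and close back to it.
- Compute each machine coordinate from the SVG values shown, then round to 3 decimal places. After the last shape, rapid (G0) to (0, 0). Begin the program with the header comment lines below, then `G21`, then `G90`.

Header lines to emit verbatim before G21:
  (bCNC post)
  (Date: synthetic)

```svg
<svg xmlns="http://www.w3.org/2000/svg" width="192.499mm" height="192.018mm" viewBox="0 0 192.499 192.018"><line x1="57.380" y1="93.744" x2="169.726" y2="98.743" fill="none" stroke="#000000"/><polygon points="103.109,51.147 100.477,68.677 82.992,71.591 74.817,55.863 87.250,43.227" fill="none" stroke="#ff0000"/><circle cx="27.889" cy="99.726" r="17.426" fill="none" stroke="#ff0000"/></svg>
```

viewBox `0 0 192.499 192.018` with mm width/height → 1 unit = 1 mm. Flip: y_m = 192.018 − y_svg.

**Shape 1** — `<line>` line segment, stroke `#000000` → engrave (S186, F3284). Machine vertices: (57.380,98.274) → (169.726,93.275). Open path.

**Shape 2** — `<polygon>` regular polygon, stroke `#ff0000` → score (S482, F1525). Machine vertices: (103.109,140.871) → (100.477,123.341) → (82.992,120.427) → (74.817,136.155) → (87.250,148.791) → (103.109,140.871). Closed: final G1 returns to the first vertex.

**Shape 3** — `<circle>` circle, stroke `#ff0000` → score (S482, F1525). Machine vertices: (45.315,92.292) → (40.211,104.614) → (27.889,109.718) → (15.567,104.614) → (10.463,92.292) → (15.567,79.970) → (27.889,74.866) → (40.211,79.970) → (45.315,92.292). Closed: final G1 returns to the first vertex.

(bCNC post)
(Date: synthetic)
G21
G90
G0 X57.380 Y98.274
M3 S186
G1 X169.726 Y93.275 F3284
M5
G0 X103.109 Y140.871
M3 S482
G1 X100.477 Y123.341 F1525
G1 X82.992 Y120.427
G1 X74.817 Y136.155
G1 X87.250 Y148.791
G1 X103.109 Y140.871
M5
G0 X45.315 Y92.292
M3 S482
G1 X40.211 Y104.614 F1525
G1 X27.889 Y109.718
G1 X15.567 Y104.614
G1 X10.463 Y92.292
G1 X15.567 Y79.970
G1 X27.889 Y74.866
G1 X40.211 Y79.970
G1 X45.315 Y92.292
M5
G0 X0.000 Y0.000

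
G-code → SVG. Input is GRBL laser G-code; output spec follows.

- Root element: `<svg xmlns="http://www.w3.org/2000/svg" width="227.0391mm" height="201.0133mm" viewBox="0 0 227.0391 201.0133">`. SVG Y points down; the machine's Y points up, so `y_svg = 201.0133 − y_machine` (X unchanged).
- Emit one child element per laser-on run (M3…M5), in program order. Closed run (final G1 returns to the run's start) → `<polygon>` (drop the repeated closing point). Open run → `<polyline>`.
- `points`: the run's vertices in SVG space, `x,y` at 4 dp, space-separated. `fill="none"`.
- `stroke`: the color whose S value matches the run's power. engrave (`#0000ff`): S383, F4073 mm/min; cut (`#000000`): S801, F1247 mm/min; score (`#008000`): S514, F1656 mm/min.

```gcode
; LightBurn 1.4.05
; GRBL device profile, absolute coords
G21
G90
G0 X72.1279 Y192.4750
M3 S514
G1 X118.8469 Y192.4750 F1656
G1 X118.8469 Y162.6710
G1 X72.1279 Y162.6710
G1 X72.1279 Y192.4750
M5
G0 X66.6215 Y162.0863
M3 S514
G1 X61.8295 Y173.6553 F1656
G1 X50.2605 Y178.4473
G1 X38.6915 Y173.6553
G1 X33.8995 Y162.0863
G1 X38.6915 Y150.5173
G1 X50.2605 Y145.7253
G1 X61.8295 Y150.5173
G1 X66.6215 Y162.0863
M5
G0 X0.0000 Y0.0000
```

<svg xmlns="http://www.w3.org/2000/svg" width="227.0391mm" height="201.0133mm" viewBox="0 0 227.0391 201.0133">
  <polygon points="72.1279,8.5383 118.8469,8.5383 118.8469,38.3423 72.1279,38.3423" fill="none" stroke="#008000"/>
  <polygon points="66.6215,38.9270 61.8295,27.3580 50.2605,22.5660 38.6915,27.3580 33.8995,38.9270 38.6915,50.4960 50.2605,55.2880 61.8295,50.4960" fill="none" stroke="#008000"/>
</svg>

y_svg = 201.0133 − y_m. Every run uses S514, so all elements get stroke `#008000` (score).

[1] closed run; points: 72.1279,8.5383 118.8469,8.5383 118.8469,38.3423 72.1279,38.3423

[2] closed run; points: 66.6215,38.9270 61.8295,27.3580 50.2605,22.5660 38.6915,27.3580 33.8995,38.9270 38.6915,50.4960 50.2605,55.2880 61.8295,50.4960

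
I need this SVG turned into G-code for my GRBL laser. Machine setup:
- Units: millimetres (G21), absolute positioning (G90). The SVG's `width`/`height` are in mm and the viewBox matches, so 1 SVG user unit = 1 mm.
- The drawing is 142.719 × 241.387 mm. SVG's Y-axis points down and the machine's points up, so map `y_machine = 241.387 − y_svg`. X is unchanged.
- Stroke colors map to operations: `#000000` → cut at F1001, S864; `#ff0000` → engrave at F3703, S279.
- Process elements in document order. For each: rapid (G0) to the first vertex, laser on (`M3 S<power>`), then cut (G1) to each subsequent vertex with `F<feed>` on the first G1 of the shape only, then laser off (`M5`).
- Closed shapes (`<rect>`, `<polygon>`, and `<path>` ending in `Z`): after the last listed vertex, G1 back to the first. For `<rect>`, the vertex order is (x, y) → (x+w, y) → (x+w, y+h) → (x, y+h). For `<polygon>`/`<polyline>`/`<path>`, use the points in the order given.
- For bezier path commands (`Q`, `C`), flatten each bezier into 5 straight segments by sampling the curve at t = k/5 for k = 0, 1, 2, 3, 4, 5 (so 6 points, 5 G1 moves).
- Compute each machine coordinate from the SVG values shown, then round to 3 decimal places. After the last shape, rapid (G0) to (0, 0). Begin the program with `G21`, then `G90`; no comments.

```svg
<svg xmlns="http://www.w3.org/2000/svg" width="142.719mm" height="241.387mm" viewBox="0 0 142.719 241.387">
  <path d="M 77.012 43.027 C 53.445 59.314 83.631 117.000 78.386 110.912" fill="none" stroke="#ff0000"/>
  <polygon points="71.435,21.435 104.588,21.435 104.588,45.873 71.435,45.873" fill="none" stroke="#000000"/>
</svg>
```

G21
G90
G0 X77.012 Y198.360
M3 S279
G1 X68.609 Y184.461 F3703
G1 X68.825 Y165.675
G1 X73.381 Y147.050
G1 X77.995 Y133.634
G1 X78.386 Y130.475
M5
G0 X71.435 Y219.952
M3 S864
G1 X104.588 Y219.952 F1001
G1 X104.588 Y195.514
G1 X71.435 Y195.514
G1 X71.435 Y219.952
M5
G0 X0.000 Y0.000

viewBox `0 0 142.719 241.387` with mm width/height → 1 unit = 1 mm. Flip: y_m = 241.387 − y_svg.

**Shape 1** — `<path>` cubic bezier, stroke `#ff0000` → engrave (S279, F3703). Control points (SVG): P0=(77.012,43.027), P1=(53.445,59.314), P2=(83.631,117.000), P3=(78.386,110.912); sampled at t=k/5. Machine vertices: (77.012,198.360) → (68.609,184.461) → (68.825,165.675) → (73.381,147.050) → (77.995,133.634) → (78.386,130.475). Open path.

**Shape 2** — `<polygon>` rectangle, stroke `#000000` → cut (S864, F1001). Machine vertices: (71.435,219.952) → (104.588,219.952) → (104.588,195.514) → (71.435,195.514) → (71.435,219.952). Closed: final G1 returns to the first vertex.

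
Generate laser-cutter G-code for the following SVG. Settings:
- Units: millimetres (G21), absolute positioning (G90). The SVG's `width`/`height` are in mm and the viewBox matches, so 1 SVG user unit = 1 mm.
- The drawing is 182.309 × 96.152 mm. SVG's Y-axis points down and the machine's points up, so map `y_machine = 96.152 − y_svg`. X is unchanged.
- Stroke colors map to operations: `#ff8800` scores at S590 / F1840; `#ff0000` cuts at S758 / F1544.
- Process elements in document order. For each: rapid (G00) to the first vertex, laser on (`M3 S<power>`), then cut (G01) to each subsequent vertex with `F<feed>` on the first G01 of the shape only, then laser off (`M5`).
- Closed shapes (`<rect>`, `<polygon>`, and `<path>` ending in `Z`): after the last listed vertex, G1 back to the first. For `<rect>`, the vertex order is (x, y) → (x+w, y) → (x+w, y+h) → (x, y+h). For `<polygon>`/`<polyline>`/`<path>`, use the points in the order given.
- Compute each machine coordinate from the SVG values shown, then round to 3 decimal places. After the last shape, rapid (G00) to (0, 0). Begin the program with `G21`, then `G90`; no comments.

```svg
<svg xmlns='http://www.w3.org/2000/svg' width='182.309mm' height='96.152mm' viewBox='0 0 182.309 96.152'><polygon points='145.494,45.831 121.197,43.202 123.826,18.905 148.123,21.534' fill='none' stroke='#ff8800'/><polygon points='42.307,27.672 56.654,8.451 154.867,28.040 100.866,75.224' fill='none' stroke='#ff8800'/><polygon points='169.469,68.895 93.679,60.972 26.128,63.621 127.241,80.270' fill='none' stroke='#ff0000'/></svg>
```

G21
G90
G00 X145.494 Y50.321
M3 S590
G01 X121.197 Y52.950 F1840
G01 X123.826 Y77.247
G01 X148.123 Y74.618
G01 X145.494 Y50.321
M5
G00 X42.307 Y68.480
M3 S590
G01 X56.654 Y87.701 F1840
G01 X154.867 Y68.112
G01 X100.866 Y20.928
G01 X42.307 Y68.480
M5
G00 X169.469 Y27.257
M3 S758
G01 X93.679 Y35.180 F1544
G01 X26.128 Y32.531
G01 X127.241 Y15.882
G01 X169.469 Y27.257
M5
G00 X0.000 Y0.000

1 u = 1 mm; y_m = 96.152 − y.

[1] `<polygon>` regular polygon, #ff8800→score S590 F1840: (145.494,50.321) → (121.197,52.950) → (123.826,77.247) → (148.123,74.618) → (145.494,50.321) (closed)

[2] `<polygon>` closed polygon, #ff8800→score S590 F1840: (42.307,68.480) → (56.654,87.701) → (154.867,68.112) → (100.866,20.928) → (42.307,68.480) (closed)

[3] `<polygon>` closed polygon, #ff0000→cut S758 F1544: (169.469,27.257) → (93.679,35.180) → (26.128,32.531) → (127.241,15.882) → (169.469,27.257) (closed)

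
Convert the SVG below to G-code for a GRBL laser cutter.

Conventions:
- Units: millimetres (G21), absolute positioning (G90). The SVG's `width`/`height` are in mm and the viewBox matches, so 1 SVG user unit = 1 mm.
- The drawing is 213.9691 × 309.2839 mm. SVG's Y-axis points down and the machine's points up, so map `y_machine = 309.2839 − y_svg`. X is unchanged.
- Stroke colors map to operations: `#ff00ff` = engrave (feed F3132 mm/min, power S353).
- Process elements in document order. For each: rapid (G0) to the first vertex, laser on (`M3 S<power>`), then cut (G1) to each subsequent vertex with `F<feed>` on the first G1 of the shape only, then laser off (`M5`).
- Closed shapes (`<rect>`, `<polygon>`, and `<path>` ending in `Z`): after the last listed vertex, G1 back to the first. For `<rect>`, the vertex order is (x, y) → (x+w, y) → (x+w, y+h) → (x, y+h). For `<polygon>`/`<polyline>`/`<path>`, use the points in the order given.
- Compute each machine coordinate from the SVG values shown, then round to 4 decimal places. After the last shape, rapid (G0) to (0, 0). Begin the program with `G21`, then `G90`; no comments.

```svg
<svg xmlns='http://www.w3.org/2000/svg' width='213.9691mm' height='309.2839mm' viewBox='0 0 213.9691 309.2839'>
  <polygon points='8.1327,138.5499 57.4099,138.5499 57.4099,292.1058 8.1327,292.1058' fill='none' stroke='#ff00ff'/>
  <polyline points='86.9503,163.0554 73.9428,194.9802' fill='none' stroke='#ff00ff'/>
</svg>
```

Since the viewBox matches the mm dimensions, user units are millimetres directly. The only transform is the Y-flip y_m = 309.2839 − y_svg.

Shape 1 is a rectangle drawn with `<polygon>`. Its stroke #ff00ff means engrave at S353, F3132. After flipping Y the toolpath is (8.1327,170.7340) → (57.4099,170.7340) → (57.4099,17.1781) → (8.1327,17.1781) → (8.1327,170.7340), returning to the start.

Shape 2 is a line segment drawn with `<polyline>`. Its stroke #ff00ff means engrave at S353, F3132. After flipping Y the toolpath is (86.9503,146.2285) → (73.9428,114.3037).

G21
G90
G0 X8.1327 Y170.7340
M3 S353
G1 X57.4099 Y170.7340 F3132
G1 X57.4099 Y17.1781
G1 X8.1327 Y17.1781
G1 X8.1327 Y170.7340
M5
G0 X86.9503 Y146.2285
M3 S353
G1 X73.9428 Y114.3037 F3132
M5
G0 X0.0000 Y0.0000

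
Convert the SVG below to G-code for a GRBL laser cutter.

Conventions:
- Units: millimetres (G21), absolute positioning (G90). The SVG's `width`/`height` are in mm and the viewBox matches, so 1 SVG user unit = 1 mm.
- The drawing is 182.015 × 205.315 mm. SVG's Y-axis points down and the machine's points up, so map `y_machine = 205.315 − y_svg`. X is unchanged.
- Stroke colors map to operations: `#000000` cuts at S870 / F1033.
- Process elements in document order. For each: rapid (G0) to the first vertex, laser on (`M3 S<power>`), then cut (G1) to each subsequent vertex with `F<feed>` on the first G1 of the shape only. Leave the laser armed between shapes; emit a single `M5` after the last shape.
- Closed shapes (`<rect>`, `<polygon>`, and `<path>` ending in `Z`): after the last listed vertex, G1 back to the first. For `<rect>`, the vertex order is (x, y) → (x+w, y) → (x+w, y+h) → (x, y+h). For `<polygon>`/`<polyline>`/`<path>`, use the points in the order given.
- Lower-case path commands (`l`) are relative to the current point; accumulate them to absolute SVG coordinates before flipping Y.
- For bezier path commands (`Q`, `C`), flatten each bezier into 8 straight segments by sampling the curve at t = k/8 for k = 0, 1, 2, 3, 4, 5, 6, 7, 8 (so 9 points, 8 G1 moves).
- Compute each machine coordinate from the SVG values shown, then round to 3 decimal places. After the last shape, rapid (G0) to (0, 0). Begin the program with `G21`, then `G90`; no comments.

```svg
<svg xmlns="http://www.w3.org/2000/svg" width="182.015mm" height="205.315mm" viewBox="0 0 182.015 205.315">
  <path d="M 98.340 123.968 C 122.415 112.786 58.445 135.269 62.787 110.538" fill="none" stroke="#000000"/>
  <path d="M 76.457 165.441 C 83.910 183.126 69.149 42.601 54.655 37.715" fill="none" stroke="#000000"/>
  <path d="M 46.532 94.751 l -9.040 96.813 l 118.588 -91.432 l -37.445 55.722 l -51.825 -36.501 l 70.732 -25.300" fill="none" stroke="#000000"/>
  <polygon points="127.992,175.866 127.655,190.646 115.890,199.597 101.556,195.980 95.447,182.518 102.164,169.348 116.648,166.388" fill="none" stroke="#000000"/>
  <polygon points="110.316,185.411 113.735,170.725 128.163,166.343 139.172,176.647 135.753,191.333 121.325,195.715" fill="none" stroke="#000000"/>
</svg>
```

G21
G90
G0 X98.340 Y81.347
M3 S870
G1 X103.546 Y84.120 F1033
G1 X102.331 Y84.685
G1 X96.526 Y83.989
G1 X87.963 Y82.981
G1 X78.476 Y82.608
G1 X69.896 Y83.818
G1 X64.055 Y87.558
G1 X62.787 Y94.777
G0 X76.457 Y39.874
M3 S870
G1 X78.255 Y40.084 F1033
G1 X78.233 Y51.683
G1 X76.656 Y71.227
G1 X73.786 Y95.273
G1 X69.888 Y120.376
G1 X65.224 Y143.095
G1 X60.059 Y159.984
G1 X54.655 Y167.600
G0 X46.532 Y110.564
M3 S870
G1 X37.492 Y13.751 F1033
G1 X156.080 Y105.183
G1 X118.635 Y49.461
G1 X66.810 Y85.962
G1 X137.542 Y111.262
G0 X127.992 Y29.449
M3 S870
G1 X127.655 Y14.669 F1033
G1 X115.890 Y5.718
G1 X101.556 Y9.335
G1 X95.447 Y22.797
G1 X102.164 Y35.967
G1 X116.648 Y38.927
G1 X127.992 Y29.449
G0 X110.316 Y19.904
M3 S870
G1 X113.735 Y34.590 F1033
G1 X128.163 Y38.972
G1 X139.172 Y28.668
G1 X135.753 Y13.982
G1 X121.325 Y9.600
G1 X110.316 Y19.904
M5
G0 X0.000 Y0.000

viewBox `0 0 182.015 205.315` with mm width/height → 1 unit = 1 mm. Flip: y_m = 205.315 − y_svg.

**Shape 1** — `<path>` cubic bezier, stroke `#000000` → cut (S870, F1033). Control points (SVG): P0=(98.340,123.968), P1=(122.415,112.786), P2=(58.445,135.269), P3=(62.787,110.538); sampled at t=k/8. Machine vertices: (98.340,81.347) → (103.546,84.120) → (102.331,84.685) → (96.526,83.989) → (87.963,82.981) → (78.476,82.608) → (69.896,83.818) → (64.055,87.558) → (62.787,94.777). Open path.

**Shape 2** — `<path>` cubic bezier, stroke `#000000` → cut (S870, F1033). Control points (SVG): P0=(76.457,165.441), P1=(83.910,183.126), P2=(69.149,42.601), P3=(54.655,37.715); sampled at t=k/8. Machine vertices: (76.457,39.874) → (78.255,40.084) → (78.233,51.683) → (76.656,71.227) → (73.786,95.273) → (69.888,120.376) → (65.224,143.095) → (60.059,159.984) → (54.655,167.600). Open path.

**Shape 3** — `<path>` open polyline, stroke `#000000` → cut (S870, F1033). Machine vertices: (46.532,110.564) → (37.492,13.751) → (156.080,105.183) → (118.635,49.461) → (66.810,85.962) → (137.542,111.262). Open path.

**Shape 4** — `<polygon>` regular polygon, stroke `#000000` → cut (S870, F1033). Machine vertices: (127.992,29.449) → (127.655,14.669) → (115.890,5.718) → (101.556,9.335) → (95.447,22.797) → (102.164,35.967) → (116.648,38.927) → (127.992,29.449). Closed: final G1 returns to the first vertex.

**Shape 5** — `<polygon>` regular polygon, stroke `#000000` → cut (S870, F1033). Machine vertices: (110.316,19.904) → (113.735,34.590) → (128.163,38.972) → (139.172,28.668) → (135.753,13.982) → (121.325,9.600) → (110.316,19.904). Closed: final G1 returns to the first vertex.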